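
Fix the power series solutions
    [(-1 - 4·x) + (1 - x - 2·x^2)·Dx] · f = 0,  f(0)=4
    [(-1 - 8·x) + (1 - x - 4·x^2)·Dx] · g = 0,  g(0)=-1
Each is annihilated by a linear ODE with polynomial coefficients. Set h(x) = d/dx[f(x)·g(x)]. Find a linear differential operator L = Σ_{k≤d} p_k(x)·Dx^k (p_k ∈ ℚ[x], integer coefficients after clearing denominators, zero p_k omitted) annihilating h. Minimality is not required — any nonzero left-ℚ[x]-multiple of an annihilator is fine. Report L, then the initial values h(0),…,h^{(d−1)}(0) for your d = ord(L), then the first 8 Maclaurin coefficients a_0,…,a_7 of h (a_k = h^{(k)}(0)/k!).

L = (9 + 12·x - 9·x^2 - 272·x^3 - 144·x^4 + 720·x^5 + 640·x^6) + (-1 - 3·x + 24·x^2 + 17·x^3 - 115·x^4 - 66·x^5 + 168·x^6 + 128·x^7)·Dx  (order 1).
h: a_k = -8, -72, -264, -1104, -3560, -11928, -36232, -110496, …
ICs: h(0) = -8.

f: a_k = 4, 4, 12, 20, 44, 84, 172, 340, …
g: a_k = -1, -1, -5, -9, -29, -65, -181, -441, …
Product ⇒ symmetric product L₀, ord ≤ 1.
h=h₀': d/dx-closure on L₀ ⇒ L.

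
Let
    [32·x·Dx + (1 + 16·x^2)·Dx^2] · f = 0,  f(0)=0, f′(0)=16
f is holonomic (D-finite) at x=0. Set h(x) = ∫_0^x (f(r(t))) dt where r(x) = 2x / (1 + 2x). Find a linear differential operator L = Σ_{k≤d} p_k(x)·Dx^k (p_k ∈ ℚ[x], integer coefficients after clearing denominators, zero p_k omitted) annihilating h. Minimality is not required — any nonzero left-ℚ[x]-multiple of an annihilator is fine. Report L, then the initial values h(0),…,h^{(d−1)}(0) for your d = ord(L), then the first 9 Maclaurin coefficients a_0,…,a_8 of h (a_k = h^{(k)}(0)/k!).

f: a_k = 0, 16, 0, -256/3, 0, 4096/5, 0, -65536/7, 0, …
Substitute x→r, Dx→(1/r')Dx; clear ⇒ L₀.
∫: right-multiply L₀ by Dx.
L = (4 + 136·x)·Dx^2 + (1 + 4·x + 68·x^2)·Dx^3  (order 3).
h: a_k = 0, 0, 16, -64/3, -416/3, 768, 25856/15, -625664/21, 186112/7, …
ICs: h(0) = 0, h′(0) = 0, h′′(0) = 32.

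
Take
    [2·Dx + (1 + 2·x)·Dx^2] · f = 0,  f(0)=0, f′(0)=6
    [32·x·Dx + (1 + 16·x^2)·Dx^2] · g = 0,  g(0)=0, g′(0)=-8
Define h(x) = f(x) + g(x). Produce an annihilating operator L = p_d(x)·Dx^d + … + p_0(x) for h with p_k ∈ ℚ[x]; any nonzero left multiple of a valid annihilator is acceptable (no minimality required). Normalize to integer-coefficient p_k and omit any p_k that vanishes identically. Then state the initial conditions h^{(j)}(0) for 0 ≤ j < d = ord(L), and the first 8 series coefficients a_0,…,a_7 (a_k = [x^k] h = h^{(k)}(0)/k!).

L = (-32 - 192·x + 1536·x^2 + 1024·x^3)·Dx + (-20 - 64·x + 576·x^2 + 3072·x^3 + 2048·x^4)·Dx^2 + (-1 + 14·x + 32·x^2 + 256·x^3 + 768·x^4 + 512·x^5)·Dx^3  (order 3).
h: a_k = 0, -2, -6, 152/3, -12, -1952/5, -32, 4736, …
ICs: h(0) = 0, h′(0) = -2, h′′(0) = -12.

f: a_k = 0, 6, -6, 8, -12, 96/5, -32, 384/7, …
g: a_k = 0, -8, 0, 128/3, 0, -2048/5, 0, 32768/7, …
h₀=f+g: left-lcm gives L₀, ord ≤ 4.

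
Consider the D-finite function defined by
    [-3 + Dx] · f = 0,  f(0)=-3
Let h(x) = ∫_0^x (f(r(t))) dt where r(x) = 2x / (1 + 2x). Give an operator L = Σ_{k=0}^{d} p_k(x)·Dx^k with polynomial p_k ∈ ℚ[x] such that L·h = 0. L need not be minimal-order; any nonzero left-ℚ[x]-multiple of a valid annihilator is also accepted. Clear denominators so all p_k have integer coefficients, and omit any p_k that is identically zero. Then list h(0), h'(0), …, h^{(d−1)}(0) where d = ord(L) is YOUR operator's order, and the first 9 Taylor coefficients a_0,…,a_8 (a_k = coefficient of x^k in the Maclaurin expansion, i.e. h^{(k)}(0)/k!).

L = -6·Dx + (1 + 4·x + 4·x^2)·Dx^2  (order 2).
h: a_k = 0, -3, -9, -6, 9, -18/5, -42/5, 828/35, -1233/35, …
ICs: h(0) = 0, h′(0) = -3.

f: a_k = -3, -9, -27/2, -27/2, -81/8, -243/40, -243/80, -729/560, -2187/4480, …
f∘r: x↦r, Dx↦Dx/r' in L_f ⇒ L₀.
Integrate: L := L₀·Dx.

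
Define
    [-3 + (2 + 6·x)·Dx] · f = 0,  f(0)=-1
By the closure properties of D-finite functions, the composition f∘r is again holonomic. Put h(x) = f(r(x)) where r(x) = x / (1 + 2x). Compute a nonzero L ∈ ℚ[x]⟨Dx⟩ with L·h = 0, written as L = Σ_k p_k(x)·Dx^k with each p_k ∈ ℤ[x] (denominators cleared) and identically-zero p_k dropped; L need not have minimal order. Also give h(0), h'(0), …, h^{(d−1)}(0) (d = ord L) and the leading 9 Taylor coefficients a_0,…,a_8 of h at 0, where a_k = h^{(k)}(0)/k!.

L = -3 + (2 + 14·x + 20·x^2)·Dx  (order 1).
h: a_k = -1, -3/2, 33/8, -195/16, 4965/128, -33909/256, 492501/1024, -3761283/2048, 239121645/32768, …
ICs: h(0) = -1.

f: a_k = -1, -3/2, 9/8, -27/16, 405/128, -1701/256, 15309/1024, -72171/2048, 2814669/32768, …
L₀ from L_f via x↦r, Dx↦r'^{-1}Dx.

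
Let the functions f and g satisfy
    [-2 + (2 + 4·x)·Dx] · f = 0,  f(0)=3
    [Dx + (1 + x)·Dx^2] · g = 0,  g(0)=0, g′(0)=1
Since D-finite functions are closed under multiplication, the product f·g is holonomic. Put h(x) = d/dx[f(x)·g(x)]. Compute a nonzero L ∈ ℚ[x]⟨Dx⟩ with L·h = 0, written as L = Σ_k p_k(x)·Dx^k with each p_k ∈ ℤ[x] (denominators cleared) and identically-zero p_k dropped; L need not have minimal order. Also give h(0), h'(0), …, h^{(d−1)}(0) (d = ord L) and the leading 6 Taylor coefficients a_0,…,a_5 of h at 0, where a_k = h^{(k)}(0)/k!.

L = (1 + 4·x + x^2) + (7 + 27·x + 30·x^2 + 8·x^3)·Dx + (2 + 11·x + 21·x^2 + 16·x^3 + 4·x^4)·Dx^2  (order 2).
h: a_k = 3, 3, -6, 10, -131/8, 1089/40, …
ICs: h(0) = 3, h′(0) = 3.

f: a_k = 3, 3, -3/2, 3/2, -15/8, 21/8, …
g: a_k = 0, 1, -1/2, 1/3, -1/4, 1/5, …
f·g: L₀ = L_f ⊗_s L_g, ord ≤ 1·2.
h₀' ⇒ L via d/dx closure of L₀.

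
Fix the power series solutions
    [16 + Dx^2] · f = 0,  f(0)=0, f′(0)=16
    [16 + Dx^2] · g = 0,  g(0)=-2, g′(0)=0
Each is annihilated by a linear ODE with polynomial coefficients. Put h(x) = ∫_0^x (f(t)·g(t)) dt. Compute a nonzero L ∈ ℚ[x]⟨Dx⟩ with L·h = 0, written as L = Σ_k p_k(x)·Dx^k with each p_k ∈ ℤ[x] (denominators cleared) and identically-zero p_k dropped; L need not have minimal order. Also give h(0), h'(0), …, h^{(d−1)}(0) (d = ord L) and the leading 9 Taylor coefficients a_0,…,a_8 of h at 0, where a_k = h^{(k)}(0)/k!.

f: a_k = 0, 16, 0, -128/3, 0, 512/15, 0, -4096/315, 0, …
g: a_k = -2, 0, 16, 0, -64/3, 0, 512/45, 0, -1024/315, …
Product ⇒ symmetric product L₀, ord ≤ 4.
Integrate: L := L₀·Dx.
L = 64·Dx^2 + Dx^4  (order 4).
h: a_k = 0, 0, -16, 0, 256/3, 0, -8192/45, 0, 65536/315, …
ICs: h(0) = 0, h′(0) = 0, h′′(0) = -32, h′′′(0) = 0.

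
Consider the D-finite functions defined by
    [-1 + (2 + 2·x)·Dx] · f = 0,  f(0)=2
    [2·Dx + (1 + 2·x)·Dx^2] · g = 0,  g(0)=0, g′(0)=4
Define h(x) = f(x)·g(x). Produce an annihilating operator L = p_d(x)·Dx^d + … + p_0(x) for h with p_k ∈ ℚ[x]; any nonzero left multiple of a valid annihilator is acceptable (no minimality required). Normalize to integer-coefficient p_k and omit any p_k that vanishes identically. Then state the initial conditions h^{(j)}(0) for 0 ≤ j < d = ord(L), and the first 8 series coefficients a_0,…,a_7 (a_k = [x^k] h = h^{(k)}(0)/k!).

f: a_k = 2, 1, -1/4, 1/8, -5/64, 7/128, -21/512, 33/1024, …
g: a_k = 0, 4, -4, 16/3, -8, 64/5, -64/3, 256/7, …
L₀ := L_f ⊗_s L_g (sym. prod.), ord ≤ 2.
L = (-1 + 2·x) + (4 + 4·x)·Dx + (4 + 16·x + 20·x^2 + 8·x^3)·Dx^2  (order 2).
h: a_k = 0, 8, -4, 17/3, -55/6, 3709/240, -4267/160, 209709/4480, …
ICs: h(0) = 0, h′(0) = 8.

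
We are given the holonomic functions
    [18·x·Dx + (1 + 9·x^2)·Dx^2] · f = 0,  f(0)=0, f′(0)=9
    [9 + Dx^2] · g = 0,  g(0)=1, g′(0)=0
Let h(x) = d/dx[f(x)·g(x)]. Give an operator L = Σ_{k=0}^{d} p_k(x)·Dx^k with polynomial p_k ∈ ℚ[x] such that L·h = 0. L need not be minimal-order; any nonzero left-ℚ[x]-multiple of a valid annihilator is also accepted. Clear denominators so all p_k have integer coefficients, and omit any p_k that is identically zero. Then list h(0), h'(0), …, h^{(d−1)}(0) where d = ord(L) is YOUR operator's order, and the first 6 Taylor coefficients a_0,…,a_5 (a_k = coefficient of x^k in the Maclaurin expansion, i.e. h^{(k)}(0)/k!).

L = (8910 + 214326·x^2 + 3024621·x^4 + 5668704·x^6 + 6377292·x^8 + 9565938·x^10 + 43046721·x^12) + (5508·x + 207036·x^3 + 1837080·x^5 + 4723920·x^7 + 10628820·x^9 + 19131876·x^11)·Dx + (1080 + 27540·x^2 + 389286·x^4 + 971028·x^6 + 1889568·x^8 + 4251528·x^10 + 9565938·x^12)·Dx^2 + (612·x + 23004·x^3 + 204120·x^5 + 524880·x^7 + 1180980·x^9 + 2125764·x^11)·Dx^3 + (10 + 414·x^2 + 5913·x^4 + 37908·x^6 + 131220·x^8 + 354294·x^10 + 531441·x^12)·Dx^4  (order 4).
h: a_k = 9, 0, -405/2, 0, 11907/8, 0, …
ICs: h(0) = 9, h′(0) = 0, h′′(0) = -405, h′′′(0) = 0.

f: a_k = 0, 9, 0, -27, 0, 729/5, …
g: a_k = 1, 0, -9/2, 0, 27/8, 0, …
h₀=f·g: eliminate ⇒ L₀, order ≤ 2·2.
Derive L from L₀ (diff closure).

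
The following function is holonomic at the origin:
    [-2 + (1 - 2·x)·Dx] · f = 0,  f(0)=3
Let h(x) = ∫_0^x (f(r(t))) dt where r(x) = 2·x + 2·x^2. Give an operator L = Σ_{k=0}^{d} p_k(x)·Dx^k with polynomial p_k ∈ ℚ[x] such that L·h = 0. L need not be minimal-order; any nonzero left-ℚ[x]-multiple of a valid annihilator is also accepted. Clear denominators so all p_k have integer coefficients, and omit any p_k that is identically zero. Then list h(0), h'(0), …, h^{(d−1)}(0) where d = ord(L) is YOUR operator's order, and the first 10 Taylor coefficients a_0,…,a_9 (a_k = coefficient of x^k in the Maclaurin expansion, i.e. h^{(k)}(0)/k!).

f: a_k = 3, 6, 12, 24, 48, 96, 192, 384, 768, 1536, …
h₀=f(r): pull back L_f along r ⇒ L₀.
h=∫₀ˣh₀: take L = L₀·Dx.
L = (4 + 8·x)·Dx + (-1 + 4·x + 4·x^2)·Dx^2  (order 2).
h: a_k = 0, 3, 6, 20, 72, 1392/5, 1120, 32448/7, 19584, 252160/3, …
ICs: h(0) = 0, h′(0) = 3.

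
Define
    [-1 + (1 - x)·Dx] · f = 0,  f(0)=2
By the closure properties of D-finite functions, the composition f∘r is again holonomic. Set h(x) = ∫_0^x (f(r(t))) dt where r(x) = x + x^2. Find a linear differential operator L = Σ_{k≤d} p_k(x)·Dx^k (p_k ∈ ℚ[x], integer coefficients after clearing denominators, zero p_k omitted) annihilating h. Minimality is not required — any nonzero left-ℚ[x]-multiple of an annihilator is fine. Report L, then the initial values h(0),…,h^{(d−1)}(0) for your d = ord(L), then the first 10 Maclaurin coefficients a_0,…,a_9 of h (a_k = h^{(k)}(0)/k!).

f: a_k = 2, 2, 2, 2, 2, 2, 2, 2, 2, 2, …
Change of var in L_f (x↦r) gives L₀.
h=∫h₀ ⇒ L = L₀·Dx.
L = (1 + 2·x)·Dx + (-1 + x + x^2)·Dx^2  (order 2).
h: a_k = 0, 2, 1, 4/3, 3/2, 2, 8/3, 26/7, 21/4, 68/9, …
ICs: h(0) = 0, h′(0) = 2.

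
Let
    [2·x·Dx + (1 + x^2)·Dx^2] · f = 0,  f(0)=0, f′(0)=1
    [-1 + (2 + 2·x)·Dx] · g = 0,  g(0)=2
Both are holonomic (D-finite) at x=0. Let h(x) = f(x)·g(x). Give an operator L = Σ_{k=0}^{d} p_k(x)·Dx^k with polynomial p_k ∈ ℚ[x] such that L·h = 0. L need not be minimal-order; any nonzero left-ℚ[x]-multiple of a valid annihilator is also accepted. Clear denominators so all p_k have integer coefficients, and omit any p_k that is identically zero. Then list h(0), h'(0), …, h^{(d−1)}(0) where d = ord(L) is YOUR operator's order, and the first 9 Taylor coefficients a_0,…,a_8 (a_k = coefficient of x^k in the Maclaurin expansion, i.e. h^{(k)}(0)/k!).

L = (3 - 4·x - x^2) + (-4 + 4·x + 12·x^2 + 4·x^3)·Dx + (4 + 8·x + 8·x^2 + 8·x^3 + 4·x^4)·Dx^2  (order 2).
h: a_k = 0, 2, 1, -11/12, -5/24, 389/960, 409/1920, -18853/53760, -11167/107520, …
ICs: h(0) = 0, h′(0) = 2.

f: a_k = 0, 1, 0, -1/3, 0, 1/5, 0, -1/7, 0, …
g: a_k = 2, 1, -1/4, 1/8, -5/64, 7/128, -21/512, 33/1024, -429/16384, …
Sym-product of L_f,L_g gives L₀ (≤ ord 2).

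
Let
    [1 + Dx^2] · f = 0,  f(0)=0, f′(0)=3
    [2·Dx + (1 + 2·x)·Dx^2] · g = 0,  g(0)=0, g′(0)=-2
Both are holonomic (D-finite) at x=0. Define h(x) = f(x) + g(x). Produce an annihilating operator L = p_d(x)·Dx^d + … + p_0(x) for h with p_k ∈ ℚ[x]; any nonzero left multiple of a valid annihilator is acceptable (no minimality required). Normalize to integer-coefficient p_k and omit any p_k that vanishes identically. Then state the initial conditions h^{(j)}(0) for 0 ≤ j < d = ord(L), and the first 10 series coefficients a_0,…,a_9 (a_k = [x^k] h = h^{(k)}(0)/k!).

L = (50 + 8·x + 8·x^2)·Dx + (9 + 22·x + 12·x^2 + 8·x^3)·Dx^2 + (50 + 8·x + 8·x^2)·Dx^3 + (9 + 22·x + 12·x^2 + 8·x^3)·Dx^4  (order 4).
h: a_k = 0, 1, 2, -19/6, 4, -51/8, 32/3, -30721/1680, 32, -6881279/120960, …
ICs: h(0) = 0, h′(0) = 1, h′′(0) = 4, h′′′(0) = -19.

f: a_k = 0, 3, 0, -1/2, 0, 1/40, 0, -1/1680, 0, 1/120960, …
g: a_k = 0, -2, 2, -8/3, 4, -32/5, 32/3, -128/7, 32, -512/9, …
Sum ⇒ L₀ = lclm(L_f,L_g) in ℚ(x)⟨Dx⟩.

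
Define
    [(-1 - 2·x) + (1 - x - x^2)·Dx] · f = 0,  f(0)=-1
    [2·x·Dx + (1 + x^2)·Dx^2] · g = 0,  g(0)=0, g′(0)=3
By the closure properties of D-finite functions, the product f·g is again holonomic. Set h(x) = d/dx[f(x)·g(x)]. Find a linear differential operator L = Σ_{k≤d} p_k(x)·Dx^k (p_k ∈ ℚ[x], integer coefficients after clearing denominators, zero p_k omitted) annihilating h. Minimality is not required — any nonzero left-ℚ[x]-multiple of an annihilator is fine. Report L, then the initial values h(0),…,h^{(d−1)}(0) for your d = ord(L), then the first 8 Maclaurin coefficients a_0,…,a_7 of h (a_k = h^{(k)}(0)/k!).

f: a_k = -1, -1, -2, -3, -5, -8, -13, -21, …
g: a_k = 0, 3, 0, -1, 0, 3/5, 0, -3/7, …
Product ⇒ symmetric product L₀, ord ≤ 2.
h=h₀': d/dx-closure on L₀ ⇒ L.
L = (2 + 30·x^2 + 24·x^3 + 36·x^4) + (4 + 10·x + 12·x^2 + 22·x^3 + 24·x^4 + 24·x^5)·Dx + (-1 - 2·x^2 + 4·x^3 + 2·x^4 + 4·x^5 + 3·x^6)·Dx^2  (order 2).
h: a_k = -3, -6, -15, -32, -68, -648/5, -1217/5, -15784/35, …
ICs: h(0) = -3, h′(0) = -6.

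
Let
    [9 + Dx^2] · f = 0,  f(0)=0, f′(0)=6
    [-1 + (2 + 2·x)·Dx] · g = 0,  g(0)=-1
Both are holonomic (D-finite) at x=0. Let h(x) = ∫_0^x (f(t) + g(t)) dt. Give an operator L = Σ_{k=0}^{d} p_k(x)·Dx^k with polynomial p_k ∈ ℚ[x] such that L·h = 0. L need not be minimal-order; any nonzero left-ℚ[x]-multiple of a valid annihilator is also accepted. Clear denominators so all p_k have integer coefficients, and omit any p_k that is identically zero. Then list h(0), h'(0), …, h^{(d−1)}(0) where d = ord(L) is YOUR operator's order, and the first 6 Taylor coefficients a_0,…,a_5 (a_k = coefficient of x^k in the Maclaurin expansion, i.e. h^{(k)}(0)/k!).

L = (-351 - 648·x - 324·x^2)·Dx + (630 + 1926·x + 1944·x^2 + 648·x^3)·Dx^2 + (-39 - 72·x - 36·x^2)·Dx^3 + (70 + 214·x + 216·x^2 + 72·x^3)·Dx^4  (order 4).
h: a_k = 0, -1, 11/4, 1/24, -145/64, 1/128, …
ICs: h(0) = 0, h′(0) = -1, h′′(0) = 11/2, h′′′(0) = 1/4.

f: a_k = 0, 6, 0, -9, 0, 81/20, …
g: a_k = -1, -1/2, 1/8, -1/16, 5/128, -7/256, …
f+g: L₀ = lclm(L_f,L_g), ord ≤ 2+1.
h=∫₀ˣh₀: take L = L₀·Dx.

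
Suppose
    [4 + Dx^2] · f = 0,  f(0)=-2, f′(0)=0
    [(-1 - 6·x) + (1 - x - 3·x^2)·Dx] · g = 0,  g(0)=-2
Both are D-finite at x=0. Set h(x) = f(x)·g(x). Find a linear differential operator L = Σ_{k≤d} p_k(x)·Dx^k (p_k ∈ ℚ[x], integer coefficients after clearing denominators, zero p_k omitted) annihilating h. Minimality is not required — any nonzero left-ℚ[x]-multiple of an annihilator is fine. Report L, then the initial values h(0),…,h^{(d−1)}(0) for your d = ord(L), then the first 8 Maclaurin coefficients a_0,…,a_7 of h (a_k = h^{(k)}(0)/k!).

L = (2 + 4·x + 12·x^2) + (2 + 12·x)·Dx + (-1 + x + 3·x^2)·Dx^2  (order 2).
h: a_k = 4, 4, 8, 20, 140/3, 320/3, 11084/45, 25484/45, …
ICs: h(0) = 4, h′(0) = 4.

f: a_k = -2, 0, 4, 0, -4/3, 0, 8/45, 0, …
g: a_k = -2, -2, -8, -14, -38, -80, -194, -434, …
h₀=f·g: eliminate ⇒ L₀, order ≤ 2·1.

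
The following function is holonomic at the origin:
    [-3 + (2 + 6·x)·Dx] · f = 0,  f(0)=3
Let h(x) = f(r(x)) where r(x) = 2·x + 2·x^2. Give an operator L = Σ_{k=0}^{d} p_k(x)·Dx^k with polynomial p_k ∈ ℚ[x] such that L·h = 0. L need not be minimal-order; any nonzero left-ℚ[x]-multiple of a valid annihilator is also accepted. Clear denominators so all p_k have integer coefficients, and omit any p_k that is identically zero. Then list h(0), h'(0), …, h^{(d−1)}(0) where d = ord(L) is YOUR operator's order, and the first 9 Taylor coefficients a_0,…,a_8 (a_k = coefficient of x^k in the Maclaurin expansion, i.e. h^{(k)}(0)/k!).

f: a_k = 3, 9/2, -27/8, 81/16, -1215/128, 5103/256, -45927/1024, 216513/2048, -8444007/32768, …
L₀ from L_f via x↦r, Dx↦r'^{-1}Dx.
L = (-3 - 6·x) + (1 + 6·x + 6·x^2)·Dx  (order 1).
h: a_k = 3, 9, -9/2, 27/2, -351/8, 1215/8, -8829/16, 33291/16, -1033479/128, …
ICs: h(0) = 3.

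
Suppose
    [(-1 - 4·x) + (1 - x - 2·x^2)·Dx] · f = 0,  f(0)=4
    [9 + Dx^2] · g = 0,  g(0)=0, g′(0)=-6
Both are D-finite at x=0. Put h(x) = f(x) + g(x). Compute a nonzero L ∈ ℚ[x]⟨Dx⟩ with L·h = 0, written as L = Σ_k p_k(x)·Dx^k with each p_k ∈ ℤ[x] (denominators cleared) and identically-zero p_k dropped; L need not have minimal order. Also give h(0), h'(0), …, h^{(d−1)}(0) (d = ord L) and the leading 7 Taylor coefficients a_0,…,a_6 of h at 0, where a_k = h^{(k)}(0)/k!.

L = (117 + 486·x + 135·x^2 + 360·x^3 + 540·x^4 + 432·x^5) + (-45 + 63·x + 81·x^2 - 153·x^3 - 18·x^4 + 324·x^5 + 216·x^6)·Dx + (13 + 54·x + 15·x^2 + 40·x^3 + 60·x^4 + 48·x^5)·Dx^2 + (-5 + 7·x + 9·x^2 - 17·x^3 - 2·x^4 + 36·x^5 + 24·x^6)·Dx^3  (order 3).
h: a_k = 4, -2, 12, 29, 44, 1599/20, 172, …
ICs: h(0) = 4, h′(0) = -2, h′′(0) = 24.

f: a_k = 4, 4, 12, 20, 44, 84, 172, …
g: a_k = 0, -6, 0, 9, 0, -81/20, 0, …
f+g: L₀ = lclm(L_f,L_g), ord ≤ 1+2.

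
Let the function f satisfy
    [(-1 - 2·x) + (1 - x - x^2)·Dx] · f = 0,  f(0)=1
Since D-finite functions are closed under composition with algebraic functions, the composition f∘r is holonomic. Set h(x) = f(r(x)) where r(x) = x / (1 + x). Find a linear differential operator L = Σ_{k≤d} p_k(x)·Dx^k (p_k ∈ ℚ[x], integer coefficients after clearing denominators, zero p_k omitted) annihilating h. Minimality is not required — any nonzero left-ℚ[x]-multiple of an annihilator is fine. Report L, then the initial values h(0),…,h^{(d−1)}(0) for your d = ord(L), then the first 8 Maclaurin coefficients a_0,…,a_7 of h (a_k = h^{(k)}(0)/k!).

f: a_k = 1, 1, 2, 3, 5, 8, 13, 21, …
Change of var in L_f (x↦r) gives L₀.
L = (1 + 3·x) + (-1 - 2·x + x^3)·Dx  (order 1).
h: a_k = 1, 1, 1, 0, 1, -1, 2, -3, …
ICs: h(0) = 1.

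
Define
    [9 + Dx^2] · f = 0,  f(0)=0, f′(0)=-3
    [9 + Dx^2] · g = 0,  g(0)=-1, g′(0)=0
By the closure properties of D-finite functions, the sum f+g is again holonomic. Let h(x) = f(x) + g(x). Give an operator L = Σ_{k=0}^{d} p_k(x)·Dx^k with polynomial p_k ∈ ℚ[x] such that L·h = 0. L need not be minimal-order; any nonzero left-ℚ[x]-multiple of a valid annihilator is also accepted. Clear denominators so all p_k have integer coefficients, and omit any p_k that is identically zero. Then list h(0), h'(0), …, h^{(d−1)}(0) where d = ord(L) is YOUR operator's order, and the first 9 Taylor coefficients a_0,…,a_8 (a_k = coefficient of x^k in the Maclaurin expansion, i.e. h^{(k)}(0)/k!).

L = 9 + Dx^2  (order 2).
h: a_k = -1, -3, 9/2, 9/2, -27/8, -81/40, 81/80, 243/560, -729/4480, …
ICs: h(0) = -1, h′(0) = -3.

f: a_k = 0, -3, 0, 9/2, 0, -81/40, 0, 243/560, 0, …
g: a_k = -1, 0, 9/2, 0, -27/8, 0, 81/80, 0, -729/4480, …
h₀=f+g: left-lcm gives L₀, ord ≤ 4.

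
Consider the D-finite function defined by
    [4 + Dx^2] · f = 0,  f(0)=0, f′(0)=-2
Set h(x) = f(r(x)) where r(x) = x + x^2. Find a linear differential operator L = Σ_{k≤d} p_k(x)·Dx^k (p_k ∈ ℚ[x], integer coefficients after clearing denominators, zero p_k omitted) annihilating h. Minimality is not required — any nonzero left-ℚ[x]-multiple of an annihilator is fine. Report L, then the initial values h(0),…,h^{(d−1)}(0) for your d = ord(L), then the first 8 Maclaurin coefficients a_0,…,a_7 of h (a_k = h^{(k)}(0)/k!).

f: a_k = 0, -2, 0, 4/3, 0, -4/15, 0, 8/315, …
h₀=f(r): pull back L_f along r ⇒ L₀.
L = (4 + 24·x + 48·x^2 + 32·x^3) - 2·Dx + (1 + 2·x)·Dx^2  (order 2).
h: a_k = 0, -2, -2, 4/3, 4, 56/15, 0, -832/315, …
ICs: h(0) = 0, h′(0) = -2.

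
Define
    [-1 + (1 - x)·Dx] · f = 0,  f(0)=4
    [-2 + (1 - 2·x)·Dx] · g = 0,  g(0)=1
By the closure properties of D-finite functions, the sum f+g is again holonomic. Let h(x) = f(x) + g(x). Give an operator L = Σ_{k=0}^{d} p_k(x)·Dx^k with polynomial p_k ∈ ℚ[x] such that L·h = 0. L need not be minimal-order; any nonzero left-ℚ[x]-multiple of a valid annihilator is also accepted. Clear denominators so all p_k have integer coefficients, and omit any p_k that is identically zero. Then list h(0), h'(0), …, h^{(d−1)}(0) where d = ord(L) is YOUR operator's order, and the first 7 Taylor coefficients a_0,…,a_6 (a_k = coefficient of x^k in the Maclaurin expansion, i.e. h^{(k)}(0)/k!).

f: a_k = 4, 4, 4, 4, 4, 4, 4, …
g: a_k = 1, 2, 4, 8, 16, 32, 64, …
L₀ := lclm(L_f,L_g); ord L₀ ≤ 1+1.
L = -4 + (6 - 8·x)·Dx + (-1 + 3·x - 2·x^2)·Dx^2  (order 2).
h: a_k = 5, 6, 8, 12, 20, 36, 68, …
ICs: h(0) = 5, h′(0) = 6.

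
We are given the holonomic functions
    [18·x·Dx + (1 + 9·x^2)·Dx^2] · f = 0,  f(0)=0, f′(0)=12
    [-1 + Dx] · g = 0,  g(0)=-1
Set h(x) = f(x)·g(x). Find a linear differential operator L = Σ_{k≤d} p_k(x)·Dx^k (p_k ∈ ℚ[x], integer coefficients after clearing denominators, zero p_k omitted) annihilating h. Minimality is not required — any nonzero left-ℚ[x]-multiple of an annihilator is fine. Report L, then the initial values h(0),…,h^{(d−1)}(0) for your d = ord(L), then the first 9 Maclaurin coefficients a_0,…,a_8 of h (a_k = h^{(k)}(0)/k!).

L = (1 - 18·x + 9·x^2) + (-2 + 18·x - 18·x^2)·Dx + (1 + 9·x^2)·Dx^2  (order 2).
h: a_k = 0, -12, -12, 30, 34, -1769/10, -377/2, 484679/420, 511397/420, …
ICs: h(0) = 0, h′(0) = -12.

f: a_k = 0, 12, 0, -36, 0, 972/5, 0, -8748/7, 0, …
g: a_k = -1, -1, -1/2, -1/6, -1/24, -1/120, -1/720, -1/5040, -1/40320, …
h₀=f·g: eliminate ⇒ L₀, order ≤ 2·1.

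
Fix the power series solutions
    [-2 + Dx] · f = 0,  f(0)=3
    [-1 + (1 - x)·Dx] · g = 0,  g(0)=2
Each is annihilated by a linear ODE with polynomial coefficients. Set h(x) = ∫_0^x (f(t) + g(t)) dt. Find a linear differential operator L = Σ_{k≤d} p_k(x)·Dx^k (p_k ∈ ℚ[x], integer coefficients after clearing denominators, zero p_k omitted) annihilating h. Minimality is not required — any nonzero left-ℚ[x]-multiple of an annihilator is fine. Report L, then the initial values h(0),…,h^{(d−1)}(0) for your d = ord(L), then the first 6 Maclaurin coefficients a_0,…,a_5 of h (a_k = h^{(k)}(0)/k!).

L = 4·x·Dx + (2 - 8·x + 4·x^2)·Dx^2 + (-1 + 3·x - 2·x^2)·Dx^3  (order 3).
h: a_k = 0, 5, 4, 8/3, 3/2, 4/5, …
ICs: h(0) = 0, h′(0) = 5, h′′(0) = 8.

f: a_k = 3, 6, 6, 4, 2, 4/5, …
g: a_k = 2, 2, 2, 2, 2, 2, …
L₀ := lclm(L_f,L_g); ord L₀ ≤ 1+1.
h=∫h₀ ⇒ L = L₀·Dx.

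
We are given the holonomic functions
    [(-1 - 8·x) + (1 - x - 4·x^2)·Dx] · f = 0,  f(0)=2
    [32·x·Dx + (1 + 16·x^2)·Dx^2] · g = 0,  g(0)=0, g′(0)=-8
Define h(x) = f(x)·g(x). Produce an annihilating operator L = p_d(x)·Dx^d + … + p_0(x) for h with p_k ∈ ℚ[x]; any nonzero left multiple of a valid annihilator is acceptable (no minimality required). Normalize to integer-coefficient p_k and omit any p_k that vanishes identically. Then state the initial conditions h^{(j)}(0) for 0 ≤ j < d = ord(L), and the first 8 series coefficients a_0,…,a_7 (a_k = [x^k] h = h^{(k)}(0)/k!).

f: a_k = 2, 2, 10, 18, 58, 130, 362, 882, …
g: a_k = 0, -8, 0, 128/3, 0, -2048/5, 0, 32768/7, …
f·g: L₀ = L_f ⊗_s L_g, ord ≤ 1·2.
L = (8 + 32·x + 384·x^2) + (2 - 16·x + 64·x^2 + 384·x^3)·Dx + (-1 + x - 12·x^2 + 16·x^3 + 64·x^4)·Dx^2  (order 2).
h: a_k = 0, -16, -16, 16/3, -176/3, -12848/15, -5456/5, 101744/21, …
ICs: h(0) = 0, h′(0) = -16.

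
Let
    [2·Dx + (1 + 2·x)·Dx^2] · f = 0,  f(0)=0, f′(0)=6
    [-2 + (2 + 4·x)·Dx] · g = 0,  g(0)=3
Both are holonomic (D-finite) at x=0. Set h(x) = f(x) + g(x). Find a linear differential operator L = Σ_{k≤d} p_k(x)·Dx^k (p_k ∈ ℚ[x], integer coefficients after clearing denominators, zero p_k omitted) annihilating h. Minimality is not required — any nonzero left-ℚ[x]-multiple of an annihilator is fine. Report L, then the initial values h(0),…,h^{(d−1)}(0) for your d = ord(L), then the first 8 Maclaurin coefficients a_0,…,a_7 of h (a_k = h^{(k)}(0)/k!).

f: a_k = 0, 6, -6, 8, -12, 96/5, -32, 384/7, …
g: a_k = 3, 3, -3/2, 3/2, -15/8, 21/8, -63/16, 99/16, …
h₀=f+g: left-lcm gives L₀, ord ≤ 3.
L = 2·Dx + (5 + 10·x)·Dx^2 + (1 + 4·x + 4·x^2)·Dx^3  (order 3).
h: a_k = 3, 9, -15/2, 19/2, -111/8, 873/40, -575/16, 6837/112, …
ICs: h(0) = 3, h′(0) = 9, h′′(0) = -15.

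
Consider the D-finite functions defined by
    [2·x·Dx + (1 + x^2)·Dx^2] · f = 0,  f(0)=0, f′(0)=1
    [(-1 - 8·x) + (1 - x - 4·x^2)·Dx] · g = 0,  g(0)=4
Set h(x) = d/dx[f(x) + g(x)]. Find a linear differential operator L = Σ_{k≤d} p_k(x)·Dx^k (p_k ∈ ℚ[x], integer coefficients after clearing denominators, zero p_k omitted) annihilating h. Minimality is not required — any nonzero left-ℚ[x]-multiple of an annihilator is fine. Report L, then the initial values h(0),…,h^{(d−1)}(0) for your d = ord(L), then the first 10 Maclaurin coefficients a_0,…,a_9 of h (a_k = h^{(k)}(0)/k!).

L = (10 - 40·x - 478·x^2 - 864·x^3 - 2496·x^4 - 384·x^6) + (-28 - 246·x - 316·x^2 - 1182·x^3 - 752·x^4 - 2048·x^5 - 48·x^6 - 384·x^7)·Dx + (5 + 8·x + 32·x^2 - 104·x^3 - 197·x^4 - 128·x^5 - 288·x^6 - 16·x^7 - 64·x^8)·Dx^2  (order 2).
h: a_k = 5, 40, 107, 464, 1301, 4344, 12347, 37280, 105445, 303560, …
ICs: h(0) = 5, h′(0) = 40.

f: a_k = 0, 1, 0, -1/3, 0, 1/5, 0, -1/7, 0, 1/9, …
g: a_k = 4, 4, 20, 36, 116, 260, 724, 1764, 4660, 11716, …
Sum ⇒ L₀ = lclm(L_f,L_g) in ℚ(x)⟨Dx⟩.
h=h₀': d/dx-closure on L₀ ⇒ L.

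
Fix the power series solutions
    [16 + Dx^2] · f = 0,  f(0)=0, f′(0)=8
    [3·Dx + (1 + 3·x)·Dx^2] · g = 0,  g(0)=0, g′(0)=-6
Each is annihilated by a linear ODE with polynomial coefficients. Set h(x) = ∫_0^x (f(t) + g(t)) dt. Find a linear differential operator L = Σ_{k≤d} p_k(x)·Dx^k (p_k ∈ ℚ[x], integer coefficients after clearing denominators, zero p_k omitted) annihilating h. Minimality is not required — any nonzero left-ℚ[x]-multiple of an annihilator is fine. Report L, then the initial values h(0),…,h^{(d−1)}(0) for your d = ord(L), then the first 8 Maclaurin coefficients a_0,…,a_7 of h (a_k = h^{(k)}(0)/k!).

f: a_k = 0, 8, 0, -64/3, 0, 256/15, 0, -2048/315, …
g: a_k = 0, -6, 9, -18, 81/2, -486/5, 243, -4374/7, …
Weyl lclm of L_f,L_g ⇒ L₀ (ord ≤ 4).
Integrate: L := L₀·Dx.
L = (1680 + 2304·x + 3456·x^2)·Dx^2 + (272 + 1584·x + 3456·x^2 + 3456·x^3)·Dx^3 + (105 + 144·x + 216·x^2)·Dx^4 + (17 + 99·x + 216·x^2 + 216·x^3)·Dx^5  (order 5).
h: a_k = 0, 0, 1, 3, -59/6, 81/10, -601/45, 243/7, …
ICs: h(0) = 0, h′(0) = 0, h′′(0) = 2, h′′′(0) = 18, h′′′′(0) = -236.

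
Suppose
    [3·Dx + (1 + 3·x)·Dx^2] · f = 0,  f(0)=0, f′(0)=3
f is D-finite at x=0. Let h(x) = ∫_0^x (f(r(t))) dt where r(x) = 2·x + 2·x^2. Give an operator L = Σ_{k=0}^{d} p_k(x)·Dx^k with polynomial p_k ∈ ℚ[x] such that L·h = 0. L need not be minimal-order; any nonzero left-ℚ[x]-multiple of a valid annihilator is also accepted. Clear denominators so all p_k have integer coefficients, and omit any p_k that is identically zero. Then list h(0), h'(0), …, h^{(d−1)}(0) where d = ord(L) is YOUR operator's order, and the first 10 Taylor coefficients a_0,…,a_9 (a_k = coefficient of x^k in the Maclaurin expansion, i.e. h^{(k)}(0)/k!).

f: a_k = 0, 3, -9/2, 9, -81/4, 243/5, -243/2, 2187/7, -6561/8, 2187, …
Change of var in L_f (x↦r) gives L₀.
h=∫h₀ ⇒ L = L₀·Dx.
L = (4 + 12·x + 12·x^2)·Dx^2 + (1 + 8·x + 18·x^2 + 12·x^3)·Dx^3  (order 3).
h: a_k = 0, 0, 3, -4, 9, -126/5, 396/5, -1872/7, 6642/7, -3492, …
ICs: h(0) = 0, h′(0) = 0, h′′(0) = 6.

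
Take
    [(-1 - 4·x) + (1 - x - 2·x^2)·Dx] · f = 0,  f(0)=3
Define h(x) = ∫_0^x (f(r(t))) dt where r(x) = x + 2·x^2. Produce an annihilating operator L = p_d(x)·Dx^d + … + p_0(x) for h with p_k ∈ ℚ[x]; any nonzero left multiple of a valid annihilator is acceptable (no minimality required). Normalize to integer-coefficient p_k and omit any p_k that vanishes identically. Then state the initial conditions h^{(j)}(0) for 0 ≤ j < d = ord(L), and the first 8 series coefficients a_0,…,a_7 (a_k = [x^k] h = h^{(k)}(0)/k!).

f: a_k = 3, 3, 9, 15, 33, 63, 129, 255, …
f∘r: x↦r, Dx↦Dx/r' in L_f ⇒ L₀.
∫: right-multiply L₀ by Dx.
L = (1 + 8·x + 24·x^2 + 32·x^3)·Dx + (-1 + x + 4·x^2 + 8·x^3 + 8·x^4)·Dx^2  (order 2).
h: a_k = 0, 3, 3/2, 5, 51/4, 159/5, 169/2, 1671/7, …
ICs: h(0) = 0, h′(0) = 3.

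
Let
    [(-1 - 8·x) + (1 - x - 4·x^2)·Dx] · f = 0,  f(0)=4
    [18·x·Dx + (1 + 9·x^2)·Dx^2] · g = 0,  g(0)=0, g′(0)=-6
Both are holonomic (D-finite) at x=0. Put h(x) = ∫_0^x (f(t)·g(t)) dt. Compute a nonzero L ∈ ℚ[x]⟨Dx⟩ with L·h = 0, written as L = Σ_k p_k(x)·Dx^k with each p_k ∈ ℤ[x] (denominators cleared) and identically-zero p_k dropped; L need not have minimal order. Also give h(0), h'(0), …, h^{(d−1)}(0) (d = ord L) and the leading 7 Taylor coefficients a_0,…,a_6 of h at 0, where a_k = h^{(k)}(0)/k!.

L = (8 + 18·x + 216·x^2)·Dx + (2 - 2·x + 36·x^2 + 216·x^3)·Dx^2 + (-1 + x - 5·x^2 + 9·x^3 + 36·x^4)·Dx^3  (order 3).
h: a_k = 0, 0, -12, -8, -12, -144/5, -604/5, …
ICs: h(0) = 0, h′(0) = 0, h′′(0) = -24.

f: a_k = 4, 4, 20, 36, 116, 260, 724, …
g: a_k = 0, -6, 0, 18, 0, -486/5, 0, …
Product ⇒ symmetric product L₀, ord ≤ 2.
∫: right-multiply L₀ by Dx.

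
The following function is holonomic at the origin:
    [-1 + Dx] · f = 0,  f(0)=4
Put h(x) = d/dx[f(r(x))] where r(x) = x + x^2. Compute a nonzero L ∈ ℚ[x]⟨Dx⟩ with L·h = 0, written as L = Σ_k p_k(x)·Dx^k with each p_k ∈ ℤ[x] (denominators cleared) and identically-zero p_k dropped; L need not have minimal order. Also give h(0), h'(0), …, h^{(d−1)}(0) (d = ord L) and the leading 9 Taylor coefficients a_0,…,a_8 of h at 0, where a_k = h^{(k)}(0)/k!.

f: a_k = 4, 4, 2, 2/3, 1/6, 1/30, 1/180, 1/1260, 1/10080, …
Substitute x→r, Dx→(1/r')Dx; clear ⇒ L₀.
h=h₀': d/dx-closure on L₀ ⇒ L.
L = (3 + 4·x + 4·x^2) + (-1 - 2·x)·Dx  (order 1).
h: a_k = 4, 12, 14, 50/3, 27/2, 331/30, 1303/180, 1979/420, 5357/2016, …
ICs: h(0) = 4.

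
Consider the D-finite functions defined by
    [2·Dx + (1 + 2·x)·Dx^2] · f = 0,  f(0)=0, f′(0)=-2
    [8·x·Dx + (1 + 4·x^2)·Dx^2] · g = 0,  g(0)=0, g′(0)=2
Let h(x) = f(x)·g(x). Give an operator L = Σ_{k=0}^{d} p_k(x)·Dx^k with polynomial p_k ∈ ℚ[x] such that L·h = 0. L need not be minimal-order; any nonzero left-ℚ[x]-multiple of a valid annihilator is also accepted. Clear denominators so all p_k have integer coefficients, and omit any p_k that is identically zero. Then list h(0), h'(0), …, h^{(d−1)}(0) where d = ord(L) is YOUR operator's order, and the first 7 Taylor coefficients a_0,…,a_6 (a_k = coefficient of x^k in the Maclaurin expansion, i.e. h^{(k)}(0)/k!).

f: a_k = 0, -2, 2, -8/3, 4, -32/5, 32/3, …
g: a_k = 0, 2, 0, -8/3, 0, 32/5, 0, …
h₀=f·g: eliminate ⇒ L₀, order ≤ 2·2.
L = (192 + 704·x + 2560·x^2 + 9984·x^3 + 15360·x^4 + 13312·x^5 + 4096·x^7)·Dx + (72 + 992·x + 4928·x^2 + 15488·x^3 + 34816·x^4 + 47616·x^5 + 35840·x^6 + 6144·x^7 + 14336·x^8)·Dx^2 + (24 + 256·x + 1536·x^2 + 4992·x^3 + 11520·x^4 + 19968·x^5 + 24576·x^6 + 18432·x^7 + 6144·x^8 + 8192·x^9)·Dx^3 + (5 + 36·x + 148·x^2 + 448·x^3 + 1056·x^4 + 1920·x^5 + 2688·x^6 + 3072·x^7 + 2304·x^8 + 1024·x^9 + 1024·x^10)·Dx^4  (order 4).
h: a_k = 0, 0, -4, 4, 0, 8/3, -832/45, …
ICs: h(0) = 0, h′(0) = 0, h′′(0) = -8, h′′′(0) = 24.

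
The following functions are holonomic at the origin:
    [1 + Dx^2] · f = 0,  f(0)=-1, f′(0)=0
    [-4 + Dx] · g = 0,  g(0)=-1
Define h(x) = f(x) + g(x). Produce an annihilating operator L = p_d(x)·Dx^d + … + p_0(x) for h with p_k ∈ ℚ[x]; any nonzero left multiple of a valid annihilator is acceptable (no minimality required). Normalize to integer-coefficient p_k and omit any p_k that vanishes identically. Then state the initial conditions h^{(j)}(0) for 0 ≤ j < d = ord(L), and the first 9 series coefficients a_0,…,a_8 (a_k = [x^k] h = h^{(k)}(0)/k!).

L = -4 + Dx - 4·Dx^2 + Dx^3  (order 3).
h: a_k = -2, -4, -15/2, -32/3, -257/24, -128/15, -91/16, -1024/315, -65537/40320, …
ICs: h(0) = -2, h′(0) = -4, h′′(0) = -15.

f: a_k = -1, 0, 1/2, 0, -1/24, 0, 1/720, 0, -1/40320, …
g: a_k = -1, -4, -8, -32/3, -32/3, -128/15, -256/45, -1024/315, -512/315, …
Weyl lclm of L_f,L_g ⇒ L₀ (ord ≤ 3).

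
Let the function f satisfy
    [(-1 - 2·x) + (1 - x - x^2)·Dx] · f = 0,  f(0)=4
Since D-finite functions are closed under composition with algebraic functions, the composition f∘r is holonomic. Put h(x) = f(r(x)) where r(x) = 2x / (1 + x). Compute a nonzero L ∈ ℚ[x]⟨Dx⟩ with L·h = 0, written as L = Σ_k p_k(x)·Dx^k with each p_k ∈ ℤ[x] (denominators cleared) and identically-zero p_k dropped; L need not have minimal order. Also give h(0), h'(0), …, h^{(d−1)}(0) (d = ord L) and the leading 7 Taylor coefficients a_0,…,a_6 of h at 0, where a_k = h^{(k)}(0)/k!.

f: a_k = 4, 4, 8, 12, 20, 32, 52, …
Substitute x→r, Dx→(1/r')Dx; clear ⇒ L₀.
L = (2 + 10·x) + (-1 - x + 5·x^2 + 5·x^3)·Dx  (order 1).
h: a_k = 4, 8, 24, 40, 120, 200, 600, …
ICs: h(0) = 4.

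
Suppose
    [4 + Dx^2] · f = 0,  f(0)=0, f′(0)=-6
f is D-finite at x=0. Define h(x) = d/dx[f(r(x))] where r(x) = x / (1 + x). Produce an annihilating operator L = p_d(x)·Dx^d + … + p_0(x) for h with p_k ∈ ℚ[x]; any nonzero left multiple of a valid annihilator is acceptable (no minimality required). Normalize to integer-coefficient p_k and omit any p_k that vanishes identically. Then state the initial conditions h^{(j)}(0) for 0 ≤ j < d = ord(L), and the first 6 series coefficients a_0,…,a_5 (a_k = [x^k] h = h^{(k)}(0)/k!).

L = (10 + 12·x + 6·x^2) + (6 + 18·x + 18·x^2 + 6·x^3)·Dx + (1 + 4·x + 6·x^2 + 4·x^3 + x^4)·Dx^2  (order 2).
h: a_k = -6, 12, -6, -24, 86, -180, …
ICs: h(0) = -6, h′(0) = 12.

f: a_k = 0, -6, 0, 4, 0, -4/5, …
L₀ from L_f via x↦r, Dx↦r'^{-1}Dx.
Differentiate: ansatz ord ≤ ord L₀ ⇒ L.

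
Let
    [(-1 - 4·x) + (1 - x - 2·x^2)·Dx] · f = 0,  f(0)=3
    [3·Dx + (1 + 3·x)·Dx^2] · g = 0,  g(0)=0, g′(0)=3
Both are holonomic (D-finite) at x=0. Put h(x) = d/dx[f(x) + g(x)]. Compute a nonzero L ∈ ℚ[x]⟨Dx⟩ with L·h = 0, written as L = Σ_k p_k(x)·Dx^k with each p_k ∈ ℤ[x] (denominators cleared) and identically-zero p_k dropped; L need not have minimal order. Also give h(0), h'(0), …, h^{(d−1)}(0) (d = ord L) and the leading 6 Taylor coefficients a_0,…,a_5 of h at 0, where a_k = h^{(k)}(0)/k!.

f: a_k = 3, 3, 9, 15, 33, 63, …
g: a_k = 0, 3, -9/2, 9, -81/4, 243/5, …
L₀ := lclm(L_f,L_g); ord L₀ ≤ 1+2.
h₀' ⇒ L via d/dx closure of L₀.
L = (66 + 270·x + 576·x^2 + 336·x^3 + 288·x^4) + (4 + 96·x + 492·x^2 + 832·x^3 + 696·x^4 + 480·x^5)·Dx + (-3 - 19·x - 25·x^2 + 39·x^3 + 116·x^4 + 164·x^5 + 96·x^6)·Dx^2  (order 2).
h: a_k = 6, 9, 72, 51, 558, 45, …
ICs: h(0) = 6, h′(0) = 9.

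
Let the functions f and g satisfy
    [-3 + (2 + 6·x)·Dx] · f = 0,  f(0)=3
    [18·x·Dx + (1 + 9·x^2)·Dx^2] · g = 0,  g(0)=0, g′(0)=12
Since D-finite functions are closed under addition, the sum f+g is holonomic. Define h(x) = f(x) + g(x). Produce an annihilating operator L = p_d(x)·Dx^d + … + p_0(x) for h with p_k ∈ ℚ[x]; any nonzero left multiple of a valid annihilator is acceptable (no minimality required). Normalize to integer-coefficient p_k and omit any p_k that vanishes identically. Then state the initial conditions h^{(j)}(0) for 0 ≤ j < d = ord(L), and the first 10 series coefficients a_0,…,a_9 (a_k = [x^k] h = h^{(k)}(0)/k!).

f: a_k = 3, 9/2, -27/8, 81/16, -1215/128, 5103/256, -45927/1024, 216513/2048, -8444007/32768, 42220035/65536, …
g: a_k = 0, 12, 0, -36, 0, 972/5, 0, -8748/7, 0, 8748, …
Sum ⇒ L₀ = lclm(L_f,L_g) in ℚ(x)⟨Dx⟩.
L = (-36 - 270·x + 972·x^2 + 1458·x^3)·Dx + (-33 - 144·x + 270·x^2 + 3888·x^3 + 5103·x^4)·Dx^2 + (-2 + 18·x + 108·x^2 + 324·x^3 + 1134·x^4 + 1458·x^5)·Dx^3  (order 3).
h: a_k = 3, 33/2, -27/8, -495/16, -1215/128, 274347/1280, -45927/1024, -16400313/14336, -8444007/32768, 615528963/65536, …
ICs: h(0) = 3, h′(0) = 33/2, h′′(0) = -27/4.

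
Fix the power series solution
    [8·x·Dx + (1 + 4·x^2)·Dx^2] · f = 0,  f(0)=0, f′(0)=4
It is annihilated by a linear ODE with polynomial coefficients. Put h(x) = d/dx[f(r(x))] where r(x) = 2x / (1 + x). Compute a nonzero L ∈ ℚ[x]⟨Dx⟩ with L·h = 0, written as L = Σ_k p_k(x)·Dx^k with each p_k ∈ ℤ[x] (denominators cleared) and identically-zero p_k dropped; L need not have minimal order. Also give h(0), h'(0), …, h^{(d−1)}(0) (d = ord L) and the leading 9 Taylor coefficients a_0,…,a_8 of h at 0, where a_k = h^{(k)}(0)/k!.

L = (2 + 34·x) + (1 + 2·x + 17·x^2)·Dx  (order 1).
h: a_k = 8, -16, -104, 480, 808, -9776, 5816, 154560, -407992, …
ICs: h(0) = 8.

f: a_k = 0, 4, 0, -16/3, 0, 64/5, 0, -256/7, 0, …
Substitute x→r, Dx→(1/r')Dx; clear ⇒ L₀.
Derive L from L₀ (diff closure).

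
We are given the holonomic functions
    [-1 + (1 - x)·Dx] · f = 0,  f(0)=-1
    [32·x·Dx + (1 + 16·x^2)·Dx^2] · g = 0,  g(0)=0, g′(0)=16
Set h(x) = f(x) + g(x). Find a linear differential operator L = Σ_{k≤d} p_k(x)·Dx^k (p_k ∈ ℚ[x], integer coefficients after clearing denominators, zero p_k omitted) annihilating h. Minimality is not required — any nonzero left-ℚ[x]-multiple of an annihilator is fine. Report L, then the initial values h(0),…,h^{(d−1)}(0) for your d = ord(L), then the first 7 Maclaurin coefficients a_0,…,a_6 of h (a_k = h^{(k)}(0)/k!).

L = (-32 + 128·x + 1536·x^2)·Dx + (19 - 32·x - 656·x^2 + 1536·x^3)·Dx^2 + (-1 - 15·x - 240·x^3 + 256·x^4)·Dx^3  (order 3).
h: a_k = -1, 15, -1, -259/3, -1, 4091/5, -1, …
ICs: h(0) = -1, h′(0) = 15, h′′(0) = -2.

f: a_k = -1, -1, -1, -1, -1, -1, -1, …
g: a_k = 0, 16, 0, -256/3, 0, 4096/5, 0, …
Sum ⇒ L₀ = lclm(L_f,L_g) in ℚ(x)⟨Dx⟩.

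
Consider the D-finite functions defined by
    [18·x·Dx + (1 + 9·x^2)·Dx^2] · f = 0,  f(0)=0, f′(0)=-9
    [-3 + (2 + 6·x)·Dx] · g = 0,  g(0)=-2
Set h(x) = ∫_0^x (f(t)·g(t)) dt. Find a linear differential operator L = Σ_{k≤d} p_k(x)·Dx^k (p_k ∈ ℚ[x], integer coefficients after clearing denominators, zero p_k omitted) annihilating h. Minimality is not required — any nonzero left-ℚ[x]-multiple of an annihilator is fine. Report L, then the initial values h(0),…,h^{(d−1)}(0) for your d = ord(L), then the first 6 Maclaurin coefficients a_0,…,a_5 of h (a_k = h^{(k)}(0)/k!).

f: a_k = 0, -9, 0, 27, 0, -729/5, …
g: a_k = -2, -3, 9/4, -27/8, 405/64, -1701/128, …
Product ⇒ symmetric product L₀, ord ≤ 2.
h=∫₀ˣh₀: take L = L₀·Dx.
L = (27 - 108·x - 81·x^2)·Dx + (-12 + 36·x + 324·x^2 + 324·x^3)·Dx^2 + (4 + 24·x + 72·x^2 + 216·x^3 + 324·x^4)·Dx^3  (order 3).
h: a_k = 0, 0, 9, 9, -297/16, -81/8, …
ICs: h(0) = 0, h′(0) = 0, h′′(0) = 18.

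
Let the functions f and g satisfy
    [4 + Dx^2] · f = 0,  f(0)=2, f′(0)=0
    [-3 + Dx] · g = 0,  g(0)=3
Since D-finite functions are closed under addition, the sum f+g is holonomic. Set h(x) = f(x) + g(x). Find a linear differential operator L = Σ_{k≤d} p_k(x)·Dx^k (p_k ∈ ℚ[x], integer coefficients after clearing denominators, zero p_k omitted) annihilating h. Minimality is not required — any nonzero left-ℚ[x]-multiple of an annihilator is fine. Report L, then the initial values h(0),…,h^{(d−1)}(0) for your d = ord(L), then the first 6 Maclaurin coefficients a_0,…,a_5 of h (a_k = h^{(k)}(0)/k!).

L = -12 + 4·Dx - 3·Dx^2 + Dx^3  (order 3).
h: a_k = 5, 9, 19/2, 27/2, 275/24, 243/40, …
ICs: h(0) = 5, h′(0) = 9, h′′(0) = 19.

f: a_k = 2, 0, -4, 0, 4/3, 0, …
g: a_k = 3, 9, 27/2, 27/2, 81/8, 243/40, …
L₀ := lclm(L_f,L_g); ord L₀ ≤ 2+1.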